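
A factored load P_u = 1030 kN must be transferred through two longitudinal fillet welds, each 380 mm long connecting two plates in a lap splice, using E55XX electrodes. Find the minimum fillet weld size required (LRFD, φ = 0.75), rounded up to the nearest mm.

w = 8 mm

E55XX → F_EXX = 550 MPa.
Total weld length L = 760 mm.
Required throat t_e = P_u / (φ × 0.6 F_EXX × L) = 1030 / (0.75 × 0.6 × 550 × 760 × 10⁻³) = 5.476 mm.
Required leg w = t_e / 0.707 = 7.745 mm → use 8 mm.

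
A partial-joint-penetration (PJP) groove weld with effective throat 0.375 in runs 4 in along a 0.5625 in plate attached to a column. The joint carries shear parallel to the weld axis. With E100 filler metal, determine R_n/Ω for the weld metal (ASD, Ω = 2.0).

E100XX → F_EXX = 100 ksi.
Effective throat (given) t_e = 0.375 in.
A_we = 0.375 × 4 = 1.5 in².
F_nw = 0.6 F_EXX = 60 ksi.
R_n/Ω = (60 × 1.5) / 2.0 = 45 kip.

R_n/Ω ≈ 45 kip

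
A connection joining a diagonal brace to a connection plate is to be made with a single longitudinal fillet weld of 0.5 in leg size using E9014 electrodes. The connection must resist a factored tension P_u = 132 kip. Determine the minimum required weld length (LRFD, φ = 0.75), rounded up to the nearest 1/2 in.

L = 9.5 in

E90XX → F_EXX = 90 ksi.
Throat t_e = 0.707 × 0.5 = 0.3535 in.
φr_n = 0.75 × 0.6 × 90 × 0.3535 = 14.32 kip/in.
L_req = P_u / φr_n = 132 / 14.32 = 9.22 in total.
Round up → use L = 9.5 in.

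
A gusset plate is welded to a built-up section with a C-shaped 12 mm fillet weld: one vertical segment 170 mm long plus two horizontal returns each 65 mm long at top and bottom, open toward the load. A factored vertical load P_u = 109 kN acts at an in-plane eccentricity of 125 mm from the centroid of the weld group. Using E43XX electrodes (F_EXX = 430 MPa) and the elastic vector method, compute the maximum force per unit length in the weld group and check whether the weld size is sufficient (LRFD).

f_max ≈ 1150 N/mm; adequate

Total weld length L_w = 300 mm. Treat welds as unit-width lines.
Centroid: x̄ = 2×65×32.5 / 300 = 14.08 mm from the vertical weld.
Polar moment about centroid: J = I_x + I_y = [170³/12 + 2×65×85²] + [170×14.08² + 2(65³/12 + 65×18.42²)] = 1472000 mm³.
Direct shear f_v = P/L_w = 109×10³ / 300 = 363.3 N/mm (vertical).
Torsion M = P·e = 109×10³ × 125 = 13625000 N·mm.
Critical point at (x, y) = (50.92, 85) from centroid. f_tx = M·y/J = 786.6 N/mm; f_ty = M·x/J = 471.2 N/mm.
Resultant f_max = √[f_tx² + (f_v + f_ty)²] = √[786.6² + (363.3 + 471.2)²] = 1147 N/mm.
Capacity per unit length: φr_n = 0.75 × 0.6 × 430 × (0.707 × 12) = 1642 N/mm.
1147 ≤ 1642 → adequate.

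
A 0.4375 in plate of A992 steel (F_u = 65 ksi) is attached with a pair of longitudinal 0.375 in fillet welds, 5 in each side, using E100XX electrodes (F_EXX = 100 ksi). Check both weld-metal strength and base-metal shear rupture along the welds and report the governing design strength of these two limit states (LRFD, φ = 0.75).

t_e = 0.707 × 0.375 = 0.2651 in; L = 10 in.
Weld metal: φR_n = 0.75 × 0.6 × 100 × 0.2651 × 10 = 119.3 kip.
Base metal (shear rupture): φR_n = 0.75 × 0.6 × 65 × 0.4375 × 10 = 128 kip.
Governing: weld metal.

φR_n ≈ 119 kip (weld metal governs)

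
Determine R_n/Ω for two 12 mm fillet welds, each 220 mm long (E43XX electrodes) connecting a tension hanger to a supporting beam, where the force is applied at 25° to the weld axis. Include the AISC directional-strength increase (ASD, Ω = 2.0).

E43XX → F_EXX = 430 MPa.
t_e = 0.707 × 12 = 8.484 mm; A_we = 8.484 × 440 = 3733 mm².
Directional factor: 1.0 + 0.5 sin^1.5(25°) = 1.137.
F_nw = 0.6 × 430 × 1.137 = 293.4 MPa.
R_n/Ω = (293.4 × 3733) / 2.0 × 10⁻³ = 547.7 kN.

R_n/Ω ≈ 548 kN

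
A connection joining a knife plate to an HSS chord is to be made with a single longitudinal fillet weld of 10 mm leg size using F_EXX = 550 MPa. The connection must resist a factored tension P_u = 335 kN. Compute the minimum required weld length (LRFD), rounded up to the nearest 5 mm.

Throat t_e = 0.707 × 10 = 7.07 mm.
φr_n = 0.75 × 0.6 × 550 × 7.07 × 10⁻³ = 1.75 kN/mm.
L_req = P_u / φr_n = 335 / 1.75 = 191.4 mm total.
Round up → use L = 195 mm.

L = 195 mm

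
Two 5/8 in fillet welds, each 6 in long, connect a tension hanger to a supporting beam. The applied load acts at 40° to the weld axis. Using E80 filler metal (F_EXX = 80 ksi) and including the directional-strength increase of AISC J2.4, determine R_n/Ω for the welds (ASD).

R_n/Ω ≈ 160 kips

t_e = 0.707 × 0.625 = 0.4419 in; A_we = 0.4419 × 12 = 5.302 in².
Directional factor: 1.0 + 0.5 sin^1.5(40°) = 1.258.
F_nw = 0.6 × 80 × 1.258 = 60.37 ksi.
R_n/Ω = (60.37 × 5.302) / 2.0 = 160.1 kips.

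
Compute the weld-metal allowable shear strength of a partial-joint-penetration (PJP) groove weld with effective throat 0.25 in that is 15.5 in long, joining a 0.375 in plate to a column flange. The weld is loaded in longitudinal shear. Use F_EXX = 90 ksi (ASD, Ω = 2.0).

Effective throat (given) t_e = 0.25 in.
A_we = 0.25 × 15.5 = 3.875 in².
F_nw = 0.6 F_EXX = 54 ksi.
R_n/Ω = (54 × 3.875) / 2.0 = 104.6 kips.

R_n/Ω ≈ 105 kips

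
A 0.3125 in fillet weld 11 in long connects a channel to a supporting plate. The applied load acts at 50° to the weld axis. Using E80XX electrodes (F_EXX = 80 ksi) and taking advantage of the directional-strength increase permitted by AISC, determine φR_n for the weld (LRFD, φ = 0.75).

t_e = 0.707 × 0.3125 = 0.2209 in; A_we = 0.2209 × 11 = 2.43 in².
Directional factor: 1.0 + 0.5 sin^1.5(50°) = 1.335.
F_nw = 0.6 × 80 × 1.335 = 64.09 ksi.
φR_n = 0.75 × 64.09 × 2.43 = 116.8 kips.

φR_n ≈ 117 kips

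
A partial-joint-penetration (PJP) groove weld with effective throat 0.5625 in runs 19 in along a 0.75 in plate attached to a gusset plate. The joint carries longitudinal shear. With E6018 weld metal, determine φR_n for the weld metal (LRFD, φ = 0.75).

E60XX → F_EXX = 60 ksi.
Effective throat (given) t_e = 0.5625 in.
A_we = 0.5625 × 19 = 10.69 in².
F_nw = 0.6 F_EXX = 36 ksi.
φR_n = 0.75 × 36 × 10.69 = 288.6 kips.

φR_n ≈ 289 kips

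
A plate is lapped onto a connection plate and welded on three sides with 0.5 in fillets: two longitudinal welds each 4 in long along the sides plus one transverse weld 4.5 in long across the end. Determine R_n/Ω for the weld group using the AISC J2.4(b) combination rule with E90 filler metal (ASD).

E90XX → F_EXX = 90 ksi.
t_e = 0.707 × 0.5 = 0.3535 in.
R_nwl = 0.6 × 90 × 0.3535 × 8 = 152.7 kip (longitudinal, 2 welds).
R_nwt = 0.6 × 90 × 0.3535 × 4.5 = 85.9 kip (transverse, base value).
(i) R_nwl + R_nwt = 238.6 kip; (ii) 0.85 R_nwl + 1.5 R_nwt = 258.7 kip.
R_n = max = 258.7 kip [governs: (ii)]; R_n/Ω = 129.3 kip.

R_n/Ω ≈ 129 kip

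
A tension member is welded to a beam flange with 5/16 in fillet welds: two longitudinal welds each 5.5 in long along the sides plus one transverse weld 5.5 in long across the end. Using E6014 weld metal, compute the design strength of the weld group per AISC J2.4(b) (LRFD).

φR_n ≈ 105 kip

E60XX → F_EXX = 60 ksi.
t_e = 0.707 × 0.3125 = 0.2209 in.
R_nwl = 0.6 × 60 × 0.2209 × 11 = 87.49 kip (longitudinal, 2 welds).
R_nwt = 0.6 × 60 × 0.2209 × 5.5 = 43.75 kip (transverse, base value).
(i) R_nwl + R_nwt = 131.2 kip; (ii) 0.85 R_nwl + 1.5 R_nwt = 140 kip.
R_n = max = 140 kip [governs: (ii)]; φR_n = 105 kip.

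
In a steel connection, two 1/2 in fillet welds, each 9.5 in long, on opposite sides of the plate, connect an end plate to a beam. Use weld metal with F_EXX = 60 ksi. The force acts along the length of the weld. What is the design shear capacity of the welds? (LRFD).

φR_n ≈ 181 kips

Effective throat t_e = 0.707 × 0.5 = 0.3535 in.
Total length L = 19 in; A_we = 0.3535 × 19 = 6.716 in².
F_nw = 0.6 F_EXX = 0.6 × 60 = 36 ksi.
φR_n = 0.75 × 36 × 6.716 = 181.3 kips.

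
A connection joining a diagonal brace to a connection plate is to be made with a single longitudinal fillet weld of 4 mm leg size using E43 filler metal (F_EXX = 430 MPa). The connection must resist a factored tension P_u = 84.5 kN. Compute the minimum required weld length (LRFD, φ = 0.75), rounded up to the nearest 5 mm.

L = 155 mm

Throat t_e = 0.707 × 4 = 2.828 mm.
φr_n = 0.75 × 0.6 × 430 × 2.828 × 10⁻³ = 0.5472 kN/mm.
L_req = P_u / φr_n = 84.5 / 0.5472 = 154.4 mm total.
Round up → use L = 155 mm.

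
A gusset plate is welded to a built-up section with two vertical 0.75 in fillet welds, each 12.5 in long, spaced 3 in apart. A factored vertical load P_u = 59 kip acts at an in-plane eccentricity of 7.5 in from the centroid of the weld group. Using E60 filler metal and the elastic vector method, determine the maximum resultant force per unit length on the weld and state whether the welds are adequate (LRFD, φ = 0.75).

f_max ≈ 8.32 kip/in; adequate

E60XX → F_EXX = 60 ksi.
Total weld length L_w = 25 in. Treat welds as unit-width lines.
Polar moment about centroid: J = 2[d³/12 + d(b/2)²] = 2[12.5³/12 + 12.5×1.5²] = 381.8 in³.
Direct shear f_v = P/L_w = 59 / 25 = 2.36 kip/in (vertical).
Torsion M = P·e = 59 × 7.5 = 442.5 kip·in.
Critical point at (x, y) = (1.5, 6.25) from centroid. f_tx = M·y/J = 7.244 kip/in; f_ty = M·x/J = 1.739 kip/in.
Resultant f_max = √[f_tx² + (f_v + f_ty)²] = √[7.244² + (2.36 + 1.739)²] = 8.323 kip/in.
Capacity per unit length: φr_n = 0.75 × 0.6 × 60 × (0.707 × 0.75) = 14.32 kip/in.
8.323 ≤ 14.32 → adequate.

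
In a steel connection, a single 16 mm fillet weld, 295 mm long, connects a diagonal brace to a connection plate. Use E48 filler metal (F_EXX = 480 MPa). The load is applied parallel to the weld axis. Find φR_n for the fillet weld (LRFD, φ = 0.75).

φR_n ≈ 721 kN

Effective throat t_e = 0.707 × 16 = 11.31 mm.
Total length L = 295 mm; A_we = 11.31 × 295 = 3337 mm².
F_nw = 0.6 F_EXX = 0.6 × 480 = 288 MPa.
φR_n = 0.75 × 288 × 3337 × 10⁻³ = 720.8 kN.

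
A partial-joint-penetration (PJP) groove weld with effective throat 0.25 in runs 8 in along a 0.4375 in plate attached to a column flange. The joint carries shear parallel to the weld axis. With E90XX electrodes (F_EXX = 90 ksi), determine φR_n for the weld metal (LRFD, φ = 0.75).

φR_n ≈ 81 kips

Effective throat (given) t_e = 0.25 in.
A_we = 0.25 × 8 = 2 in².
F_nw = 0.6 F_EXX = 54 ksi.
φR_n = 0.75 × 54 × 2 = 81 kips.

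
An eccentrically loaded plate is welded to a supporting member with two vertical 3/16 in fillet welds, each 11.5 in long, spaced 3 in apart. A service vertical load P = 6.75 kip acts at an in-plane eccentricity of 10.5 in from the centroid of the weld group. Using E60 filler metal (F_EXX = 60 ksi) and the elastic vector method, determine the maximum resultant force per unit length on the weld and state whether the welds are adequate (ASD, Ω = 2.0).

Total weld length L_w = 23 in. Treat welds as unit-width lines.
Polar moment about centroid: J = 2[d³/12 + d(b/2)²] = 2[11.5³/12 + 11.5×1.5²] = 305.2 in³.
Direct shear f_v = P/L_w = 6.75 / 23 = 0.2935 kip/in (vertical).
Torsion M = P·e = 6.75 × 10.5 = 70.875 kip·in.
Critical point at (x, y) = (1.5, 5.75) from centroid. f_tx = M·y/J = 1.335 kip/in; f_ty = M·x/J = 0.3483 kip/in.
Resultant f_max = √[f_tx² + (f_v + f_ty)²] = √[1.335² + (0.2935 + 0.3483)²] = 1.481 kip/in.
Capacity per unit length: r_n/Ω = (1/2.0) × 0.6 × 60 × (0.707 × 0.1875) = 2.386 kip/in.
1.481 ≤ 2.386 → adequate.

f_max ≈ 1.48 kip/in; adequate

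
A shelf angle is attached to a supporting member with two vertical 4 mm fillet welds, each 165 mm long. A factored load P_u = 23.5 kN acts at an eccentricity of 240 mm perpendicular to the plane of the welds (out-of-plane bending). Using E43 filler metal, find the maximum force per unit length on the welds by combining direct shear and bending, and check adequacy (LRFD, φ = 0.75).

f_max ≈ 626 N/mm; NOT adequate

E43XX → F_EXX = 430 MPa.
L_w = 2 × 165 = 330 mm; section modulus (unit throat) S = 2 × L²/6 = 9075 mm².
Direct shear f_v = P/L_w = 23.5×10³/330 = 71.21 N/mm.
Moment M = P × e = 23.5×10³ × 240 = 5640000 N·mm; bending f_b = M/S = 621.5 N/mm.
f_max = √(f_v² + f_b²) = √(71.21² + 621.5²) = 625.6 N/mm.
φr_n = 0.75 × 0.6 × 430 × (0.707 × 4) = 547.2 N/mm → NOT adequate.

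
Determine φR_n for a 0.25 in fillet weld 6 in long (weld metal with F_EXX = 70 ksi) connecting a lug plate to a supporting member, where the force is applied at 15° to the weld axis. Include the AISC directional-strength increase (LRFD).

t_e = 0.707 × 0.25 = 0.1767 in; A_we = 0.1767 × 6 = 1.06 in².
Directional factor: 1.0 + 0.5 sin^1.5(15°) = 1.066.
F_nw = 0.6 × 70 × 1.066 = 44.77 ksi.
φR_n = 0.75 × 44.77 × 1.06 = 35.61 kip.

φR_n ≈ 35.6 kip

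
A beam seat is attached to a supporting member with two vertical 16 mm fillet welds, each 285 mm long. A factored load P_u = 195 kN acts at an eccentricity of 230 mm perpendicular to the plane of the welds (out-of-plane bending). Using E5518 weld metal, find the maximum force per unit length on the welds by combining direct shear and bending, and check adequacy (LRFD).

f_max ≈ 1690 N/mm; adequate

E55XX → F_EXX = 550 MPa.
L_w = 2 × 285 = 570 mm; section modulus (unit throat) S = 2 × L²/6 = 27080 mm².
Direct shear f_v = P/L_w = 195×10³/570 = 342.1 N/mm.
Moment M = P × e = 195×10³ × 230 = 44850000 N·mm; bending f_b = M/S = 1657 N/mm.
f_max = √(f_v² + f_b²) = √(342.1² + 1657²) = 1691 N/mm.
φr_n = 0.75 × 0.6 × 550 × (0.707 × 16) = 2800 N/mm → adequate.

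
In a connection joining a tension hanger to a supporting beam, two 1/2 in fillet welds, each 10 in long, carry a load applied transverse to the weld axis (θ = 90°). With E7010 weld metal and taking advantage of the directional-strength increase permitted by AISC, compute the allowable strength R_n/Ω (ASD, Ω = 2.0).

E70XX → F_EXX = 70 ksi.
t_e = 0.707 × 0.5 = 0.3535 in; A_we = 0.3535 × 20 = 7.07 in².
Directional factor: 1.0 + 0.5 sin^1.5(90°) = 1.5.
F_nw = 0.6 × 70 × 1.5 = 63 ksi.
R_n/Ω = (63 × 7.07) / 2.0 = 222.7 kip.

R_n/Ω ≈ 223 kip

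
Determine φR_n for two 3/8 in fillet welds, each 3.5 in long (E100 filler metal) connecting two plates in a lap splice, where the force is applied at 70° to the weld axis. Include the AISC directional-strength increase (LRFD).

E100XX → F_EXX = 100 ksi.
t_e = 0.707 × 0.375 = 0.2651 in; A_we = 0.2651 × 7 = 1.856 in².
Directional factor: 1.0 + 0.5 sin^1.5(70°) = 1.455.
F_nw = 0.6 × 100 × 1.455 = 87.33 ksi.
φR_n = 0.75 × 87.33 × 1.856 = 121.6 kips.

φR_n ≈ 122 kips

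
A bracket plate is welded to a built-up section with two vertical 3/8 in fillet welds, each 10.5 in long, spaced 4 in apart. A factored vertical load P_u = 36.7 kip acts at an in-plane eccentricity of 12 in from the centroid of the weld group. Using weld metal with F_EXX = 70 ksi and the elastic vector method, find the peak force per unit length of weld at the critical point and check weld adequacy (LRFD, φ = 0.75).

Total weld length L_w = 21 in. Treat welds as unit-width lines.
Polar moment about centroid: J = 2[d³/12 + d(b/2)²] = 2[10.5³/12 + 10.5×2²] = 276.9 in³.
Direct shear f_v = P/L_w = 36.7 / 21 = 1.748 kip/in (vertical).
Torsion M = P·e = 36.7 × 12 = 440.4 kip·in.
Critical point at (x, y) = (2, 5.25) from centroid. f_tx = M·y/J = 8.349 kip/in; f_ty = M·x/J = 3.181 kip/in.
Resultant f_max = √[f_tx² + (f_v + f_ty)²] = √[8.349² + (1.748 + 3.181)²] = 9.695 kip/in.
Capacity per unit length: φr_n = 0.75 × 0.6 × 70 × (0.707 × 0.375) = 8.351 kip/in.
9.695 > 8.351 → NOT adequate.

f_max ≈ 9.69 kip/in; NOT adequate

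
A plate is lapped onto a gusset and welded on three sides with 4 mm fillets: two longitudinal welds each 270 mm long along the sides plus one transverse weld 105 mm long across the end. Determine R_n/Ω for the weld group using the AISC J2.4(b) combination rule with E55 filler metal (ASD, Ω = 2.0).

R_n/Ω ≈ 301 kN

E55XX → F_EXX = 550 MPa.
t_e = 0.707 × 4 = 2.828 mm.
R_nwl = 0.6 × 550 × 2.828 × 540 × 10⁻³ = 503.9 kN (longitudinal, 2 welds).
R_nwt = 0.6 × 550 × 2.828 × 105 × 10⁻³ = 97.99 kN (transverse, base value).
(i) R_nwl + R_nwt = 601.9 kN; (ii) 0.85 R_nwl + 1.5 R_nwt = 575.3 kN.
R_n = max = 601.9 kN [governs: (i)]; R_n/Ω = 301 kN.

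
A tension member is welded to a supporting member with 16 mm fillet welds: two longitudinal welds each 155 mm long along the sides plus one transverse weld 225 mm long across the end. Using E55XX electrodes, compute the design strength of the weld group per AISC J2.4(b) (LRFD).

E55XX → F_EXX = 550 MPa.
t_e = 0.707 × 16 = 11.31 mm.
R_nwl = 0.6 × 550 × 11.31 × 310 × 10⁻³ = 1157 kN (longitudinal, 2 welds).
R_nwt = 0.6 × 550 × 11.31 × 225 × 10⁻³ = 839.9 kN (transverse, base value).
(i) R_nwl + R_nwt = 1997 kN; (ii) 0.85 R_nwl + 1.5 R_nwt = 2244 kN.
R_n = max = 2244 kN [governs: (ii)]; φR_n = 1683 kN.

φR_n ≈ 1680 kN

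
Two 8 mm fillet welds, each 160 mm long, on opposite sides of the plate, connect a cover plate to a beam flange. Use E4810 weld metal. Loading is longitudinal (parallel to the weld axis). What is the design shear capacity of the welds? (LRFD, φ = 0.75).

E48XX → F_EXX = 480 MPa.
Effective throat t_e = 0.707 × 8 = 5.656 mm.
Total length L = 320 mm; A_we = 5.656 × 320 = 1810 mm².
F_nw = 0.6 F_EXX = 0.6 × 480 = 288 MPa.
φR_n = 0.75 × 288 × 1810 × 10⁻³ = 390.9 kN.

φR_n ≈ 391 kN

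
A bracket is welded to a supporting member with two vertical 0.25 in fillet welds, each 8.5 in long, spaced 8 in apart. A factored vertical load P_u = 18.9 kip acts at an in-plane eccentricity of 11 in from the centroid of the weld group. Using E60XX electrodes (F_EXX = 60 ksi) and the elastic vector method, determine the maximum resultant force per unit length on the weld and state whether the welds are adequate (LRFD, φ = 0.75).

Total weld length L_w = 17 in. Treat welds as unit-width lines.
Polar moment about centroid: J = 2[d³/12 + d(b/2)²] = 2[8.5³/12 + 8.5×4²] = 374.4 in³.
Direct shear f_v = P/L_w = 18.9 / 17 = 1.112 kip/in (vertical).
Torsion M = P·e = 18.9 × 11 = 207.9 kip·in.
Critical point at (x, y) = (4, 4.25) from centroid. f_tx = M·y/J = 2.36 kip/in; f_ty = M·x/J = 2.221 kip/in.
Resultant f_max = √[f_tx² + (f_v + f_ty)²] = √[2.36² + (1.112 + 2.221)²] = 4.084 kip/in.
Capacity per unit length: φr_n = 0.75 × 0.6 × 60 × (0.707 × 0.25) = 4.772 kip/in.
4.084 ≤ 4.772 → adequate.

f_max ≈ 4.08 kip/in; adequate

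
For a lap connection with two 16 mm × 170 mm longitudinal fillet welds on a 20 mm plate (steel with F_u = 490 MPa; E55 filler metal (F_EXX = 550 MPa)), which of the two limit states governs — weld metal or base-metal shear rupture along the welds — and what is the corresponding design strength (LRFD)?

φR_n ≈ 952 kN (weld metal governs)

t_e = 0.707 × 16 = 11.31 mm; L = 340 mm.
Weld metal: φR_n = 0.75 × 0.6 × 550 × 11.31 × 340 × 10⁻³ = 951.9 kN.
Base metal (shear rupture): φR_n = 0.75 × 0.6 × 490 × 20 × 340 × 10⁻³ = 1499 kN.
Governing: weld metal.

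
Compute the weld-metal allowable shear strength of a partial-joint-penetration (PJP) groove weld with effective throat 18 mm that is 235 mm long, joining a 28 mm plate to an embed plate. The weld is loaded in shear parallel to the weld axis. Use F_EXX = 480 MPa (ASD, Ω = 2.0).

Effective throat (given) t_e = 18 mm.
A_we = 18 × 235 = 4230 mm².
F_nw = 0.6 F_EXX = 288 MPa.
R_n/Ω = (288 × 4230) / 2.0 × 10⁻³ = 609.1 kN.

R_n/Ω ≈ 609 kN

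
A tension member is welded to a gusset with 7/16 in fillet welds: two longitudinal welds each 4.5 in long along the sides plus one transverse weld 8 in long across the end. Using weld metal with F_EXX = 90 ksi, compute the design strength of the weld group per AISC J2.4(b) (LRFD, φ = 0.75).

t_e = 0.707 × 0.4375 = 0.3093 in.
R_nwl = 0.6 × 90 × 0.3093 × 9 = 150.3 kip (longitudinal, 2 welds).
R_nwt = 0.6 × 90 × 0.3093 × 8 = 133.6 kip (transverse, base value).
(i) R_nwl + R_nwt = 283.9 kip; (ii) 0.85 R_nwl + 1.5 R_nwt = 328.2 kip.
R_n = max = 328.2 kip [governs: (ii)]; φR_n = 246.2 kip.

φR_n ≈ 246 kip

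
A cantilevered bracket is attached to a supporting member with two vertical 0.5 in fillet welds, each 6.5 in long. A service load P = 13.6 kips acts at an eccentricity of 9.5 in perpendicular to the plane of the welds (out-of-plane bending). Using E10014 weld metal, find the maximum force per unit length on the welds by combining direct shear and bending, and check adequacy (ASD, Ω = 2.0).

E100XX → F_EXX = 100 ksi.
L_w = 2 × 6.5 = 13 in; section modulus (unit throat) S = 2 × L²/6 = 14.08 in².
Direct shear f_v = P/L_w = 13.6/13 = 1.046 kip/in.
Moment M = P × e = 13.6 × 9.5 = 129.2 kip·in; bending f_b = M/S = 9.174 kip/in.
f_max = √(f_v² + f_b²) = √(1.046² + 9.174²) = 9.233 kip/in.
r_n/Ω = (1/2.0) × 0.6 × 100 × (0.707 × 0.5) = 10.6 kip/in → adequate.

f_max ≈ 9.23 kip/in; adequate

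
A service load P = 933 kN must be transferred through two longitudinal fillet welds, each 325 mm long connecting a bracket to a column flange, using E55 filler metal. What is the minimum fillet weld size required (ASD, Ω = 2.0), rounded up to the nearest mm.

w = 13 mm

E55XX → F_EXX = 550 MPa.
Total weld length L = 650 mm.
Required throat t_e = P × Ω / (0.6 F_EXX × L) = 933 × 2.0 / (0.6 × 550 × 650 × 10⁻³) = 8.699 mm.
Required leg w = t_e / 0.707 = 12.3 mm → use 13 mm.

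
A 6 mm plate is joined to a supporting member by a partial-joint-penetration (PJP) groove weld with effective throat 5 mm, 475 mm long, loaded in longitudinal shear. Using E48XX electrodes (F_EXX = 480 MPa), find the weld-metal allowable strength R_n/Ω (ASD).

R_n/Ω ≈ 342 kN

Effective throat (given) t_e = 5 mm.
A_we = 5 × 475 = 2375 mm².
F_nw = 0.6 F_EXX = 288 MPa.
R_n/Ω = (288 × 2375) / 2.0 × 10⁻³ = 342 kN.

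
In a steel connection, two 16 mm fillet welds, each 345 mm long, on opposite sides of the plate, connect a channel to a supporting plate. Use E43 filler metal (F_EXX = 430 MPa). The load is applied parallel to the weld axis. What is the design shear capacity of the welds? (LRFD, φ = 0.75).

φR_n ≈ 1510 kN

Effective throat t_e = 0.707 × 16 = 11.31 mm.
Total length L = 690 mm; A_we = 11.31 × 690 = 7805 mm².
F_nw = 0.6 F_EXX = 0.6 × 430 = 258 MPa.
φR_n = 0.75 × 258 × 7805 × 10⁻³ = 1510 kN.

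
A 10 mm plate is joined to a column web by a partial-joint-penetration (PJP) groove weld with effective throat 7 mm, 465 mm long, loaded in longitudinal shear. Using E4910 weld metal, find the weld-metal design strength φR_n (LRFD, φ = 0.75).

E49XX → F_EXX = 490 MPa.
Effective throat (given) t_e = 7 mm.
A_we = 7 × 465 = 3255 mm².
F_nw = 0.6 F_EXX = 294 MPa.
φR_n = 0.75 × 294 × 3255 × 10⁻³ = 717.7 kN.

φR_n ≈ 718 kN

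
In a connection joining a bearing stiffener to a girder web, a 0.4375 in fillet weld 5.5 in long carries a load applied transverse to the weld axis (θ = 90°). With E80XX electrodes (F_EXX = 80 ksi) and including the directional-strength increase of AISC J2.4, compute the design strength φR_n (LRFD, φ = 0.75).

φR_n ≈ 91.9 kips

t_e = 0.707 × 0.4375 = 0.3093 in; A_we = 0.3093 × 5.5 = 1.701 in².
Directional factor: 1.0 + 0.5 sin^1.5(90°) = 1.5.
F_nw = 0.6 × 80 × 1.5 = 72 ksi.
φR_n = 0.75 × 72 × 1.701 = 91.87 kips.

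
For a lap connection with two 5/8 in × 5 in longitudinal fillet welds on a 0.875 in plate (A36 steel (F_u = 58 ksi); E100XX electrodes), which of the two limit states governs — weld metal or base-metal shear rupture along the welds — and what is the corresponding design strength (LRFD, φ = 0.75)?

φR_n ≈ 199 kip (weld metal governs)

E100XX → F_EXX = 100 ksi.
t_e = 0.707 × 0.625 = 0.4419 in; L = 10 in.
Weld metal: φR_n = 0.75 × 0.6 × 100 × 0.4419 × 10 = 198.8 kip.
Base metal (shear rupture): φR_n = 0.75 × 0.6 × 58 × 0.875 × 10 = 228.4 kip.
Governing: weld metal.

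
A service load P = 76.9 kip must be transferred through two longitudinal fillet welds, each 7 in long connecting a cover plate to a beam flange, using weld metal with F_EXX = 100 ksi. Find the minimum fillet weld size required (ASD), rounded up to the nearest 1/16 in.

Total weld length L = 14 in.
Required throat t_e = P × Ω / (0.6 F_EXX × L) = 76.9 × 2.0 / (0.6 × 100 × 14) = 0.1831 in.
Required leg w = t_e / 0.707 = 0.259 in → use 5/16 in.

w = 5/16 in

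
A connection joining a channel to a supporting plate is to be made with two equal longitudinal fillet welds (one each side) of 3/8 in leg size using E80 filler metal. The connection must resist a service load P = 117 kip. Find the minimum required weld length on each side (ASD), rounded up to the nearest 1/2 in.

E80XX → F_EXX = 80 ksi.
Throat t_e = 0.707 × 0.375 = 0.2651 in.
r_n/Ω = (0.6 × 80 × 0.2651) / 2.0 = 6.363 kip/in.
L_req = P / (r_n/Ω) = 117 / 6.363 = 18.39 in total.
Per side: 18.39 / 2 = 9.194 in.
Round up → use L = 9.5 in on each side.

L = 9.5 in on each side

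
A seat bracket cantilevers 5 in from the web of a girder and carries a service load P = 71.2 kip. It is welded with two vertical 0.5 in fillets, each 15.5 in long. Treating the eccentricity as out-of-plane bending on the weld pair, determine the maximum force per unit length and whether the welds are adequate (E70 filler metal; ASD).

E70XX → F_EXX = 70 ksi.
L_w = 2 × 15.5 = 31 in; section modulus (unit throat) S = 2 × L²/6 = 80.08 in².
Direct shear f_v = P/L_w = 71.2/31 = 2.297 kip/in.
Moment M = P × e = 71.2 × 5 = 356 kip·in; bending f_b = M/S = 4.445 kip/in.
f_max = √(f_v² + f_b²) = √(2.297² + 4.445²) = 5.004 kip/in.
r_n/Ω = (1/2.0) × 0.6 × 70 × (0.707 × 0.5) = 7.423 kip/in → adequate.

f_max ≈ 5 kip/in; adequate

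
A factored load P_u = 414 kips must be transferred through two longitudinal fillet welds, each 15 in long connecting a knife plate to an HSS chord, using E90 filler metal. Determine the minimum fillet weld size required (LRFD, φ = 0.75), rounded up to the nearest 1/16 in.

E90XX → F_EXX = 90 ksi.
Total weld length L = 30 in.
Required throat t_e = P_u / (φ × 0.6 F_EXX × L) = 414 / (0.75 × 0.6 × 90 × 30) = 0.3407 in.
Required leg w = t_e / 0.707 = 0.482 in → use 1/2 in.

w = 1/2 in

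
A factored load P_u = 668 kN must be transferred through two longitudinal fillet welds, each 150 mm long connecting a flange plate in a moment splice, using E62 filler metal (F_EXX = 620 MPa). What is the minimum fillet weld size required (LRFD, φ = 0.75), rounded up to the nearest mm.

Total weld length L = 300 mm.
Required throat t_e = P_u / (φ × 0.6 F_EXX × L) = 668 / (0.75 × 0.6 × 620 × 300 × 10⁻³) = 7.981 mm.
Required leg w = t_e / 0.707 = 11.29 mm → use 12 mm.

w = 12 mm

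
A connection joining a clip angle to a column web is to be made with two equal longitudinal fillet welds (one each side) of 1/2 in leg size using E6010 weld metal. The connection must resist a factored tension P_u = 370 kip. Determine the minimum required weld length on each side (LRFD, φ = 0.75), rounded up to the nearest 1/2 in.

L = 19.5 in on each side

E60XX → F_EXX = 60 ksi.
Throat t_e = 0.707 × 0.5 = 0.3535 in.
φr_n = 0.75 × 0.6 × 60 × 0.3535 = 9.544 kip/in.
L_req = P_u / φr_n = 370 / 9.544 = 38.77 in total.
Per side: 38.77 / 2 = 19.38 in.
Round up → use L = 19.5 in on each side.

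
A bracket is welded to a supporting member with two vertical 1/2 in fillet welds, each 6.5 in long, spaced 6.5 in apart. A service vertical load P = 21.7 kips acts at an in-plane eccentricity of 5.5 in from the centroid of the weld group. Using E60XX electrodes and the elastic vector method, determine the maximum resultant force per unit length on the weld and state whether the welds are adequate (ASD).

f_max ≈ 4.34 kip/in; adequate

E60XX → F_EXX = 60 ksi.
Total weld length L_w = 13 in. Treat welds as unit-width lines.
Polar moment about centroid: J = 2[d³/12 + d(b/2)²] = 2[6.5³/12 + 6.5×3.25²] = 183.1 in³.
Direct shear f_v = P/L_w = 21.7 / 13 = 1.669 kip/in (vertical).
Torsion M = P·e = 21.7 × 5.5 = 119.35 kip·in.
Critical point at (x, y) = (3.25, 3.25) from centroid. f_tx = M·y/J = 2.119 kip/in; f_ty = M·x/J = 2.119 kip/in.
Resultant f_max = √[f_tx² + (f_v + f_ty)²] = √[2.119² + (1.669 + 2.119)²] = 4.34 kip/in.
Capacity per unit length: r_n/Ω = (1/2.0) × 0.6 × 60 × (0.707 × 0.5) = 6.363 kip/in.
4.34 ≤ 6.363 → adequate.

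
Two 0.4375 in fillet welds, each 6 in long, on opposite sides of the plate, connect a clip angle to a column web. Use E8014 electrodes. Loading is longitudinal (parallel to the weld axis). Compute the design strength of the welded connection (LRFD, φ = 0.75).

E80XX → F_EXX = 80 ksi.
Effective throat t_e = 0.707 × 0.4375 = 0.3093 in.
Total length L = 12 in; A_we = 0.3093 × 12 = 3.712 in².
F_nw = 0.6 F_EXX = 0.6 × 80 = 48 ksi.
φR_n = 0.75 × 48 × 3.712 = 133.6 kip.

φR_n ≈ 134 kip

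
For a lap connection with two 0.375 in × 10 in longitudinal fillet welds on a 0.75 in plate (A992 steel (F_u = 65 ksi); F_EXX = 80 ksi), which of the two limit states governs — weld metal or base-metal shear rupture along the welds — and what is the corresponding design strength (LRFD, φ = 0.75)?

φR_n ≈ 191 kip (weld metal governs)

t_e = 0.707 × 0.375 = 0.2651 in; L = 20 in.
Weld metal: φR_n = 0.75 × 0.6 × 80 × 0.2651 × 20 = 190.9 kip.
Base metal (shear rupture): φR_n = 0.75 × 0.6 × 65 × 0.75 × 20 = 438.8 kip.
Governing: weld metal.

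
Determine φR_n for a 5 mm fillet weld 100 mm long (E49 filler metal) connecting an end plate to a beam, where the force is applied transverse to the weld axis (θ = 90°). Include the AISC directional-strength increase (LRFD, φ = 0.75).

E49XX → F_EXX = 490 MPa.
t_e = 0.707 × 5 = 3.535 mm; A_we = 3.535 × 100 = 353.5 mm².
Directional factor: 1.0 + 0.5 sin^1.5(90°) = 1.5.
F_nw = 0.6 × 490 × 1.5 = 441 MPa.
φR_n = 0.75 × 441 × 353.5 × 10⁻³ = 116.9 kN.

φR_n ≈ 117 kN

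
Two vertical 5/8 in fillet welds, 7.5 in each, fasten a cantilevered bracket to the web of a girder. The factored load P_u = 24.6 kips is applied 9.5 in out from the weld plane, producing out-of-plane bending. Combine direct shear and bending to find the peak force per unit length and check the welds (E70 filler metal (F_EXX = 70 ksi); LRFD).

f_max ≈ 12.6 kip/in; adequate

L_w = 2 × 7.5 = 15 in; section modulus (unit throat) S = 2 × L²/6 = 18.75 in².
Direct shear f_v = P/L_w = 24.6/15 = 1.64 kip/in.
Moment M = P × e = 24.6 × 9.5 = 233.7 kip·in; bending f_b = M/S = 12.46 kip/in.
f_max = √(f_v² + f_b²) = √(1.64² + 12.46²) = 12.57 kip/in.
φr_n = 0.75 × 0.6 × 70 × (0.707 × 0.625) = 13.92 kip/in → adequate.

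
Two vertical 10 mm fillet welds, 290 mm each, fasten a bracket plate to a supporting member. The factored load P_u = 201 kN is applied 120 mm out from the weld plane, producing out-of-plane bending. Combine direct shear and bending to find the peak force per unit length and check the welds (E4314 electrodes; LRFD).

f_max ≈ 928 N/mm; adequate

E43XX → F_EXX = 430 MPa.
L_w = 2 × 290 = 580 mm; section modulus (unit throat) S = 2 × L²/6 = 28030 mm².
Direct shear f_v = P/L_w = 201×10³/580 = 346.6 N/mm.
Moment M = P × e = 201×10³ × 120 = 24120000 N·mm; bending f_b = M/S = 860.4 N/mm.
f_max = √(f_v² + f_b²) = √(346.6² + 860.4²) = 927.6 N/mm.
φr_n = 0.75 × 0.6 × 430 × (0.707 × 10) = 1368 N/mm → adequate.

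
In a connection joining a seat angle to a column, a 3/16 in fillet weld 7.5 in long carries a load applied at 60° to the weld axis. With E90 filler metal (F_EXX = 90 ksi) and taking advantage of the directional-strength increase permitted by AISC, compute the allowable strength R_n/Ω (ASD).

t_e = 0.707 × 0.1875 = 0.1326 in; A_we = 0.1326 × 7.5 = 0.9942 in².
Directional factor: 1.0 + 0.5 sin^1.5(60°) = 1.403.
F_nw = 0.6 × 90 × 1.403 = 75.76 ksi.
R_n/Ω = (75.76 × 0.9942) / 2.0 = 37.66 kips.

R_n/Ω ≈ 37.7 kips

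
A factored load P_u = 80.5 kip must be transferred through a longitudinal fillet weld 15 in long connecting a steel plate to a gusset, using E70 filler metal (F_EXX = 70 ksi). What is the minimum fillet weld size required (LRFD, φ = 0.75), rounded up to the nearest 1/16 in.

Total weld length L = 15 in.
Required throat t_e = P_u / (φ × 0.6 F_EXX × L) = 80.5 / (0.75 × 0.6 × 70 × 15) = 0.1704 in.
Required leg w = t_e / 0.707 = 0.241 in → use 1/4 in.

w = 1/4 in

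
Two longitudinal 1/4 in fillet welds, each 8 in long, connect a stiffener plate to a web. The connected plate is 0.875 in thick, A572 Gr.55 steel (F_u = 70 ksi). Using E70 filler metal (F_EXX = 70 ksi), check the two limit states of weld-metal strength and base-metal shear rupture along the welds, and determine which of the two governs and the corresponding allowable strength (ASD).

R_n/Ω ≈ 59.4 kips (weld metal governs)

t_e = 0.707 × 0.25 = 0.1767 in; L = 16 in.
Weld metal: R_n/Ω = (1/2.0) × 0.6 × 70 × 0.1767 × 16 = 59.39 kips.
Base metal (shear rupture): R_n/Ω = (1/2.0) × 0.6 × 70 × 0.875 × 16 = 294 kips.
Governing: weld metal.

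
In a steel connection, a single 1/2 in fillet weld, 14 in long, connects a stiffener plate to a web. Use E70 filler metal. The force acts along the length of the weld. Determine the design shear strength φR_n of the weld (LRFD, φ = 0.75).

E70XX → F_EXX = 70 ksi.
Effective throat t_e = 0.707 × 0.5 = 0.3535 in.
Total length L = 14 in; A_we = 0.3535 × 14 = 4.949 in².
F_nw = 0.6 F_EXX = 0.6 × 70 = 42 ksi.
φR_n = 0.75 × 42 × 4.949 = 155.9 kip.

φR_n ≈ 156 kip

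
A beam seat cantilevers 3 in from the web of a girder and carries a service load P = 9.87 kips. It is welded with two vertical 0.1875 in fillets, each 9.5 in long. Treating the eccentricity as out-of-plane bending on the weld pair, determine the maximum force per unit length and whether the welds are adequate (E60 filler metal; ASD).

E60XX → F_EXX = 60 ksi.
L_w = 2 × 9.5 = 19 in; section modulus (unit throat) S = 2 × L²/6 = 30.08 in².
Direct shear f_v = P/L_w = 9.87/19 = 0.5195 kip/in.
Moment M = P × e = 9.87 × 3 = 29.61 kip·in; bending f_b = M/S = 0.9843 kip/in.
f_max = √(f_v² + f_b²) = √(0.5195² + 0.9843²) = 1.113 kip/in.
r_n/Ω = (1/2.0) × 0.6 × 60 × (0.707 × 0.1875) = 2.386 kip/in → adequate.

f_max ≈ 1.11 kip/in; adequate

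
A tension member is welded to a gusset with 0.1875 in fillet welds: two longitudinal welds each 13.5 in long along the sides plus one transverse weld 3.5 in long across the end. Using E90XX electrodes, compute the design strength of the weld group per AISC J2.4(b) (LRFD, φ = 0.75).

E90XX → F_EXX = 90 ksi.
t_e = 0.707 × 0.1875 = 0.1326 in.
R_nwl = 0.6 × 90 × 0.1326 × 27 = 193.3 kip (longitudinal, 2 welds).
R_nwt = 0.6 × 90 × 0.1326 × 3.5 = 25.05 kip (transverse, base value).
(i) R_nwl + R_nwt = 218.3 kip; (ii) 0.85 R_nwl + 1.5 R_nwt = 201.9 kip.
R_n = max = 218.3 kip [governs: (i)]; φR_n = 163.7 kip.

φR_n ≈ 164 kip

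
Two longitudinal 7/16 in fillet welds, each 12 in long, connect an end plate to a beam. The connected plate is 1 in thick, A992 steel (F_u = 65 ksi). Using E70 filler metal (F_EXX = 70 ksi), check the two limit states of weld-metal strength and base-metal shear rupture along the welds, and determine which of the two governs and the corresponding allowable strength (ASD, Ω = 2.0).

t_e = 0.707 × 0.4375 = 0.3093 in; L = 24 in.
Weld metal: R_n/Ω = (1/2.0) × 0.6 × 70 × 0.3093 × 24 = 155.9 kips.
Base metal (shear rupture): R_n/Ω = (1/2.0) × 0.6 × 65 × 1 × 24 = 468 kips.
Governing: weld metal.

R_n/Ω ≈ 156 kips (weld metal governs)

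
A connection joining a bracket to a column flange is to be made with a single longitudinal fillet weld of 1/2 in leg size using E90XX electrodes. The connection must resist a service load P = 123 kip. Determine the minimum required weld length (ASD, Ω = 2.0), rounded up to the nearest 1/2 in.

E90XX → F_EXX = 90 ksi.
Throat t_e = 0.707 × 0.5 = 0.3535 in.
r_n/Ω = (0.6 × 90 × 0.3535) / 2.0 = 9.544 kip/in.
L_req = P / (r_n/Ω) = 123 / 9.544 = 12.89 in total.
Round up → use L = 13 in.

L = 13 in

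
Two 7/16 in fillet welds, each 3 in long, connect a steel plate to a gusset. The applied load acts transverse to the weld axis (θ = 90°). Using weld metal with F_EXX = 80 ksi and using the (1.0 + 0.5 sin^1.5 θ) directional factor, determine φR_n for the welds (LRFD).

φR_n ≈ 100 kip

t_e = 0.707 × 0.4375 = 0.3093 in; A_we = 0.3093 × 6 = 1.856 in².
Directional factor: 1.0 + 0.5 sin^1.5(90°) = 1.5.
F_nw = 0.6 × 80 × 1.5 = 72 ksi.
φR_n = 0.75 × 72 × 1.856 = 100.2 kip.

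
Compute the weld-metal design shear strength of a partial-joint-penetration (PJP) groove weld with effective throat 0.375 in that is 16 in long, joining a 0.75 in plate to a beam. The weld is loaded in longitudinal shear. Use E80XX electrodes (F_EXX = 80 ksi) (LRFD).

Effective throat (given) t_e = 0.375 in.
A_we = 0.375 × 16 = 6 in².
F_nw = 0.6 F_EXX = 48 ksi.
φR_n = 0.75 × 48 × 6 = 216 kips.

φR_n ≈ 216 kips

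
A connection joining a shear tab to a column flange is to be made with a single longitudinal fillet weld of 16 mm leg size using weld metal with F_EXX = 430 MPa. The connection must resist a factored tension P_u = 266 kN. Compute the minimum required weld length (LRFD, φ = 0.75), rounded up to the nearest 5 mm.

L = 125 mm

Throat t_e = 0.707 × 16 = 11.31 mm.
φr_n = 0.75 × 0.6 × 430 × 11.31 × 10⁻³ = 2.189 kN/mm.
L_req = P_u / φr_n = 266 / 2.189 = 121.5 mm total.
Round up → use L = 125 mm.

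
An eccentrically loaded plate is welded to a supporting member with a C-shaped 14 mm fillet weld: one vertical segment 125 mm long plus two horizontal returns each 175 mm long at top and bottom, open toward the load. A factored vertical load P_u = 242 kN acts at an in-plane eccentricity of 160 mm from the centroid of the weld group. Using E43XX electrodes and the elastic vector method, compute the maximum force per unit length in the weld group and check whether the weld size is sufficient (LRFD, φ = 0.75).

E43XX → F_EXX = 430 MPa.
Total weld length L_w = 475 mm. Treat welds as unit-width lines.
Centroid: x̄ = 2×175×87.5 / 475 = 64.47 mm from the vertical weld.
Polar moment about centroid: J = I_x + I_y = [125³/12 + 2×175×62.5²] + [125×64.47² + 2(175³/12 + 175×23.03²)] = 3128000 mm³.
Direct shear f_v = P/L_w = 242×10³ / 475 = 509.5 N/mm (vertical).
Torsion M = P·e = 242×10³ × 160 = 38720000 N·mm.
Critical point at (x, y) = (110.5, 62.5) from centroid. f_tx = M·y/J = 773.6 N/mm; f_ty = M·x/J = 1368 N/mm.
Resultant f_max = √[f_tx² + (f_v + f_ty)²] = √[773.6² + (509.5 + 1368)²] = 2031 N/mm.
Capacity per unit length: φr_n = 0.75 × 0.6 × 430 × (0.707 × 14) = 1915 N/mm.
2031 > 1915 → NOT adequate.

f_max ≈ 2030 N/mm; NOT adequate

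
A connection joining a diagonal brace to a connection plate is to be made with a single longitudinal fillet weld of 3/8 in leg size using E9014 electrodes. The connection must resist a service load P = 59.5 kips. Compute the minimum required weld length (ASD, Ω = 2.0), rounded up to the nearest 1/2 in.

E90XX → F_EXX = 90 ksi.
Throat t_e = 0.707 × 0.375 = 0.2651 in.
r_n/Ω = (0.6 × 90 × 0.2651) / 2.0 = 7.158 kip/in.
L_req = P / (r_n/Ω) = 59.5 / 7.158 = 8.312 in total.
Round up → use L = 8.5 in.

L = 8.5 in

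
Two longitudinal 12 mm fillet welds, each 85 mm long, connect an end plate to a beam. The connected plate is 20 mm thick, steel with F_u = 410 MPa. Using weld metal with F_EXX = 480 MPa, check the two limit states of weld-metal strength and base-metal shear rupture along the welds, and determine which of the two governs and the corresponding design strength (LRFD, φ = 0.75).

φR_n ≈ 312 kN (weld metal governs)

t_e = 0.707 × 12 = 8.484 mm; L = 170 mm.
Weld metal: φR_n = 0.75 × 0.6 × 480 × 8.484 × 170 × 10⁻³ = 311.5 kN.
Base metal (shear rupture): φR_n = 0.75 × 0.6 × 410 × 20 × 170 × 10⁻³ = 627.3 kN.
Governing: weld metal.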